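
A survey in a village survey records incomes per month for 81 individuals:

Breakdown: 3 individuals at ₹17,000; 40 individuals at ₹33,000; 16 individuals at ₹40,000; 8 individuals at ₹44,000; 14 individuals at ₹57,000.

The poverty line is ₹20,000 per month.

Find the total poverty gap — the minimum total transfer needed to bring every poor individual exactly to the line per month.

₹9,000

Below the line: 3×₹17,000 (q = 3 of N = 81).
Individual gaps: 3×(20000−17000) = 9000.
Aggregate gap = ₹9,000.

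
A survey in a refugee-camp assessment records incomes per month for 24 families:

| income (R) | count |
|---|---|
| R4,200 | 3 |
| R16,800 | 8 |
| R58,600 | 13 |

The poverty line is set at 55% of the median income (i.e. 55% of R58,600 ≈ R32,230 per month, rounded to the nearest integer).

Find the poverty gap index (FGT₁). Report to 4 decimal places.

Poor units: 3×R4,200, 8×R16,800 (q = 11 of N = 24).
Relative gaps: (32230−4200)/32230 = 0.8697 (×3); (32230−16800)/32230 = 0.4787 (×8).
Σ = 6.439032. Dividing by the full population N = 24 gives P₁ = 0.2683.

0.2683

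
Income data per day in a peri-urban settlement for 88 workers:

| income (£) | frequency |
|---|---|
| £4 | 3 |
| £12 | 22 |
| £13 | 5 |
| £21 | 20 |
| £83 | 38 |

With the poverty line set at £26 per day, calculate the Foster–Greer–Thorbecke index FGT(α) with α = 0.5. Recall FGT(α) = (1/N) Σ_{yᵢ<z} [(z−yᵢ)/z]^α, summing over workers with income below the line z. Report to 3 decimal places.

0.355

Incomes under z: 3×£4, 22×£12, 5×£13, 20×£21 (q = 50 of N = 88).
Relative gaps: (26−4)/26 = 0.8462 (×3); (26−12)/26 = 0.5385 (×22); (26−13)/26 = 0.5000 (×5); (26−21)/26 = 0.1923 (×20).
Raised to α = 0.5: 0.91987 (×3); 0.73380 (×22); 0.70711 (×5); 0.43853 (×20).
Sum = 31.209299; FGT(0.5) = 31.209299 / 88 = 0.355.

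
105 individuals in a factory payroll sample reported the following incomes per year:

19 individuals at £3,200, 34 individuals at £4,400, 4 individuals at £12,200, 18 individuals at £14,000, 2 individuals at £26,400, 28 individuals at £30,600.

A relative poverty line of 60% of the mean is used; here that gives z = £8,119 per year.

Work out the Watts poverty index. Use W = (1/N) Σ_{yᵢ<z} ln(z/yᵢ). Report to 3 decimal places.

0.367

Below z: 19×£3,200, 34×£4,400 (q = 53 of N = 105).
Log gaps: ln(8119/3200) = 0.9311 (×19); ln(8119/4400) = 0.6126 (×34).
W = 38.518551 / 105 = 0.367.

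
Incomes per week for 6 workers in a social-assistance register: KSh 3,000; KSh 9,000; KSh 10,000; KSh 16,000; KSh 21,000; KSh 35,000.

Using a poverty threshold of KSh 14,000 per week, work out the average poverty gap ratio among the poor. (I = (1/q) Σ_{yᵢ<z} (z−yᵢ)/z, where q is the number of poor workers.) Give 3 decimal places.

0.476

Incomes under z: KSh 3,000, KSh 9,000, KSh 10,000 (q = 3 of N = 6).
Shortfall ratios (z−y)/z: 0.7857, 0.3571, 0.2857; sum = 1.428571.
I averages over the q = 3 poor units only: 1.428571 / 3 = 0.476.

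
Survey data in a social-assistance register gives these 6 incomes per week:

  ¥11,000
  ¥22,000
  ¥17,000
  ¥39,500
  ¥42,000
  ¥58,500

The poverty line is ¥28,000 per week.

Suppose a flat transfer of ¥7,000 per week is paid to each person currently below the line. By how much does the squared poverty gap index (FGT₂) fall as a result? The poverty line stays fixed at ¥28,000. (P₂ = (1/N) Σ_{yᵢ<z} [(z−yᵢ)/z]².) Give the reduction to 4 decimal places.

Before: below the line — ¥11,000, ¥17,000, ¥22,000; squared poverty gap index (FGT₂) = 0.094813.
After the ¥7,000 transfer: below the line — ¥18,000, ¥24,000; squared poverty gap index (FGT₂) = 0.024660.
Reduction = 0.094813 − 0.024660 = 0.0702.

0.0702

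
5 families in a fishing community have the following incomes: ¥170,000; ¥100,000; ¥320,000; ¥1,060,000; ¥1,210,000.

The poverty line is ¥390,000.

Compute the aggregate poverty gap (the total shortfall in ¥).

Poor units: ¥100,000, ¥170,000, ¥320,000 (q = 3 of N = 5).
Individual gaps: 390000−100000 = 290000; 390000−170000 = 220000; 390000−320000 = 70000.
Aggregate gap = ¥580,000.

¥580,000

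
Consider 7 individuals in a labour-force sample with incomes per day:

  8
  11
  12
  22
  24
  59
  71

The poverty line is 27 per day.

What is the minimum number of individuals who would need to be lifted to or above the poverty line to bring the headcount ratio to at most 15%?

Currently q = 5 of N = 7 are below the line (H = 0.714).
A headcount ratio of at most 15% allows at most ⌊0.15 × 7⌋ = 1 poor individuals.
So at least 5 − 1 = 4 must be lifted.

4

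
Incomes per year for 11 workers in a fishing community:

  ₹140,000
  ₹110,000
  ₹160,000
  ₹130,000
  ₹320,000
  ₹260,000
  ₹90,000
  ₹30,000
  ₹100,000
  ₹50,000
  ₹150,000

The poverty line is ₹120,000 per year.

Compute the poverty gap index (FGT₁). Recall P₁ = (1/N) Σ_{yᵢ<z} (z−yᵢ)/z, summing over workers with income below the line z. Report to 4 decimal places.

Poor units: ₹30,000, ₹50,000, ₹90,000, ₹100,000, ₹110,000 (q = 5 of N = 11).
Relative gaps: (120000−30000)/120000 = 0.7500; (120000−50000)/120000 = 0.5833; (120000−90000)/120000 = 0.2500; (120000−100000)/120000 = 0.1667; (120000−110000)/120000 = 0.0833.
Sum of shortfalls = 1.833333; P₁ averages over all N: 1.833333 / 11 = 0.1667.

0.1667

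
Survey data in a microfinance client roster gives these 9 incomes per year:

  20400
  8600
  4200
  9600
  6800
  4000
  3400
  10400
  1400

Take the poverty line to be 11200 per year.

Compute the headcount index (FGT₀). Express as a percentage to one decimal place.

8 of the 9 people have income below 11200.
H = 8/9 = 88.9%.

88.9%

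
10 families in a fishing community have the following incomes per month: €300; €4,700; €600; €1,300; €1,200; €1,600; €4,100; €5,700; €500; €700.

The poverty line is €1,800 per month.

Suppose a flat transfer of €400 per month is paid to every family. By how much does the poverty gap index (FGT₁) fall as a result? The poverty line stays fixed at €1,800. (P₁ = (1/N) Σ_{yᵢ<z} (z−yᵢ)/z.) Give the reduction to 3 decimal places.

Before: below the line — €300, €500, €600, €700, €1,200, €1,300, €1,600; poverty gap index (FGT₁) = 0.35556.
After the €400 transfer: below the line — €700, €900, €1,000, €1,100, €1,600, €1,700; poverty gap index (FGT₁) = 0.21111.
Reduction = 0.35556 − 0.21111 = 0.144.

0.144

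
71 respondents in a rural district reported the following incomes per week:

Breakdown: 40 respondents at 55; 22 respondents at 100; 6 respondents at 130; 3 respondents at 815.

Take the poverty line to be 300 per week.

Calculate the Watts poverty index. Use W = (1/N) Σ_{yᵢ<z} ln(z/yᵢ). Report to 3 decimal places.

Poor units: 40×55, 22×100, 6×130 (q = 68 of N = 71).
ln(z/y) terms: ln(300/55) = 1.6964 (×40); ln(300/100) = 1.0986 (×22); ln(300/130) = 0.8362 (×6).
W = 97.044930 / 71 = 1.367.

1.367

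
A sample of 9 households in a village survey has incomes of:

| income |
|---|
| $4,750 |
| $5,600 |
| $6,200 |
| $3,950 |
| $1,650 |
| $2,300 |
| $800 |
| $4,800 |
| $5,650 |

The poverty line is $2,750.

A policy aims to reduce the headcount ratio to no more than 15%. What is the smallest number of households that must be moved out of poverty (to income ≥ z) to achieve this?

2

3 of the 9 households are poor, so H = 3/9 = 0.333.
A headcount ratio of at most 15% allows at most ⌊0.15 × 9⌋ = 1 poor households.
So at least 3 − 1 = 2 must be lifted.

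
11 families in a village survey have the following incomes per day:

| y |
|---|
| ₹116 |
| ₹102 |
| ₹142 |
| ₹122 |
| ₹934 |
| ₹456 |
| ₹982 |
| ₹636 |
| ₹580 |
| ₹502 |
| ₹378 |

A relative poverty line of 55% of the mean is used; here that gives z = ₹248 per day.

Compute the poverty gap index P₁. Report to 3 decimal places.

0.187

Incomes under z: ₹102, ₹116, ₹122, ₹142 (q = 4 of N = 11).
Shortfall ratios: (248−102)/248 = 0.5887; (248−116)/248 = 0.5323; (248−122)/248 = 0.5081; (248−142)/248 = 0.4274.
Σ = 2.056452. Dividing by the full population N = 11 gives P₁ = 0.187.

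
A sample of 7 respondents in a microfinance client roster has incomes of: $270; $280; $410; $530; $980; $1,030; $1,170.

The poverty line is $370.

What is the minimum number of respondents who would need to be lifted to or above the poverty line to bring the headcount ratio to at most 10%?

2

2 of the 7 respondents are poor, so H = 2/7 = 0.286.
A headcount ratio of at most 10% allows at most ⌊0.10 × 7⌋ = 0 poor respondents.
So at least 2 − 0 = 2 must be lifted.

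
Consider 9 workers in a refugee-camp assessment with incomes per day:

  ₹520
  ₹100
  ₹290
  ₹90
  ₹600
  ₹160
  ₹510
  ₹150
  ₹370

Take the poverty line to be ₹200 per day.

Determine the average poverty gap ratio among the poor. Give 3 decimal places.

0.375

Incomes under z: ₹90, ₹100, ₹150, ₹160 (q = 4 of N = 9).
Shortfall ratios (z−y)/z: 0.5500, 0.5000, 0.2500, 0.2000; sum = 1.500000.
The income-gap ratio divides by q (the poor only): 1.500000 / 4 = 0.375.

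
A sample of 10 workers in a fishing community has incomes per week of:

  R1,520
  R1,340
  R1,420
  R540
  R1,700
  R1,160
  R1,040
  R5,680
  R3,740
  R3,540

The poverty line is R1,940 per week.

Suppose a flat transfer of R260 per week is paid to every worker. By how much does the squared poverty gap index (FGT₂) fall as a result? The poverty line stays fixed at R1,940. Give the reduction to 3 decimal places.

Before: below the line — R540, R1,040, R1,160, R1,340, R1,420, R1,520, R1,700; squared poverty gap index (FGT₂) = 0.11273.
After the R260 transfer: below the line — R800, R1,300, R1,420, R1,600, R1,680, R1,780; squared poverty gap index (FGT₂) = 0.05815.
Reduction = 0.11273 − 0.05815 = 0.055.

0.055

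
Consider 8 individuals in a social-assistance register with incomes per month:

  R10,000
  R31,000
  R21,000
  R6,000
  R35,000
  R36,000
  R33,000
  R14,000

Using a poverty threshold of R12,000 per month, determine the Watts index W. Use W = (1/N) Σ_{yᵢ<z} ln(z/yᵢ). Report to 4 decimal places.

Below the line: R6,000, R10,000 (q = 2 of N = 8).
Log gaps: ln(12000/6000) = 0.6931; ln(12000/10000) = 0.1823.
W = 0.875469 / 8 = 0.1094.

0.1094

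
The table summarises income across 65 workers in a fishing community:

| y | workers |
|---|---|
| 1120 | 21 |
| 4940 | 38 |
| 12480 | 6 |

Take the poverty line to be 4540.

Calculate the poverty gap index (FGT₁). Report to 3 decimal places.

Below the line: 21×1120 (q = 21 of N = 65).
Relative gaps: (4540−1120)/4540 = 0.7533 (×21).
Sum of shortfalls = 15.819383; P₁ averages over all N: 15.819383 / 65 = 0.243.

0.243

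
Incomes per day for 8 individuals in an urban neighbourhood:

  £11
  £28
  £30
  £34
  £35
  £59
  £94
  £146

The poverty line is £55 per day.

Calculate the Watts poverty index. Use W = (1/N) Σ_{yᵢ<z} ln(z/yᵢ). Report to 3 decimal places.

Incomes under z: £11, £28, £30, £34, £35 (q = 5 of N = 8).
ln(z/y) terms: ln(55/11) = 1.6094; ln(55/28) = 0.6751; ln(55/30) = 0.6061; ln(55/34) = 0.4810; ln(55/35) = 0.4520.
W = 3.823660 / 8 = 0.478.

0.478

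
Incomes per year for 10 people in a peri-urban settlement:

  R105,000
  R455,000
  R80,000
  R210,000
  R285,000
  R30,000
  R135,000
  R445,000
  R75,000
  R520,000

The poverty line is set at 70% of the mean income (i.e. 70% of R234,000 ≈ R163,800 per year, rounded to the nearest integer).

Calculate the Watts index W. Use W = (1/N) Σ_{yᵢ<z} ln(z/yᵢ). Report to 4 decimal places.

0.3833

Incomes under z: R30,000, R75,000, R80,000, R105,000, R135,000 (q = 5 of N = 10).
Log shortfalls: ln(163800/30000) = 1.6974; ln(163800/75000) = 0.7812; ln(163800/80000) = 0.7166; ln(163800/105000) = 0.4447; ln(163800/135000) = 0.1934.
W = 3.833284 / 10 = 0.3833.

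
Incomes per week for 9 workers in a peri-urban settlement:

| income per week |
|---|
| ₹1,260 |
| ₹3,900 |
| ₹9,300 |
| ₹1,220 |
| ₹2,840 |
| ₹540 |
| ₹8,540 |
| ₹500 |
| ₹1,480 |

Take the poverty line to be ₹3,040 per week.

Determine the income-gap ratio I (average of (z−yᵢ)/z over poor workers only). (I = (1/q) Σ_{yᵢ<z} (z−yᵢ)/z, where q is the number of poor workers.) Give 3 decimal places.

0.570

Below z: ₹500, ₹540, ₹1,220, ₹1,260, ₹1,480, ₹2,840 (q = 6 of N = 9).
Relative gaps: 0.8355, 0.8224, 0.5987, 0.5855, 0.5132, 0.0658; sum = 3.421053.
The income-gap ratio divides by q (the poor only): 3.421053 / 6 = 0.570.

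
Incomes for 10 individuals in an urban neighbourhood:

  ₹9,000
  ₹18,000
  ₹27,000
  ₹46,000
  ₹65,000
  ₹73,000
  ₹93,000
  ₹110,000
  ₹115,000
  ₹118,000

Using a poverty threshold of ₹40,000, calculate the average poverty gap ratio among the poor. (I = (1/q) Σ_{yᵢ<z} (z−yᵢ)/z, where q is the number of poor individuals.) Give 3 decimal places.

0.550

Below z: ₹9,000, ₹18,000, ₹27,000 (q = 3 of N = 10).
Shortfall ratios (z−y)/z: 0.7750, 0.5500, 0.3250; sum = 1.650000.
I averages over the q = 3 poor units only: 1.650000 / 3 = 0.550.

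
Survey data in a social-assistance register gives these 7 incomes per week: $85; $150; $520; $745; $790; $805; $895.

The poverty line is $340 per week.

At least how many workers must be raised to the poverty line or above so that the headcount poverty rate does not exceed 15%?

1

2 of the 7 workers are poor, so H = 2/7 = 0.286.
A headcount ratio of at most 15% allows at most ⌊0.15 × 7⌋ = 1 poor workers.
So at least 2 − 1 = 1 must be lifted.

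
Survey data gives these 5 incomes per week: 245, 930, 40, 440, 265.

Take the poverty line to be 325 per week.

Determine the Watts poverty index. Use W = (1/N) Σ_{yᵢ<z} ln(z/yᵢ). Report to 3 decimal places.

0.516

Incomes under z: 40, 245, 265 (q = 3 of N = 5).
ln(z/y) terms: ln(325/40) = 2.0949; ln(325/245) = 0.2826; ln(325/265) = 0.2041.
W = 2.581608 / 5 = 0.516.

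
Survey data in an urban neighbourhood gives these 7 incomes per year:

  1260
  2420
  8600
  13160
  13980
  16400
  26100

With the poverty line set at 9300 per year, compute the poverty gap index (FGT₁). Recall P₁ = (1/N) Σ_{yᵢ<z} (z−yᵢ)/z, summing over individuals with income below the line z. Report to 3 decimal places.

Below the line: 1260, 2420, 8600 (q = 3 of N = 7).
Normalized shortfalls: (9300−1260)/9300 = 0.8645; (9300−2420)/9300 = 0.7398; (9300−8600)/9300 = 0.0753.
Σ = 1.679570. Dividing by the full population N = 7 gives P₁ = 0.240.

0.240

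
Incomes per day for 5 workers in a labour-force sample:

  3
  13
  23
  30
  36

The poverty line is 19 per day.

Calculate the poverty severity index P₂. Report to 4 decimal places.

0.1618

Incomes under z: 3, 13 (q = 2 of N = 5).
Shortfall ratios: (19−3)/19 = 0.8421; (19−13)/19 = 0.3158.
Squared: 0.7091; 0.0997.
Sum = 0.808864; P₂ = 0.808864 / 5 = 0.1618.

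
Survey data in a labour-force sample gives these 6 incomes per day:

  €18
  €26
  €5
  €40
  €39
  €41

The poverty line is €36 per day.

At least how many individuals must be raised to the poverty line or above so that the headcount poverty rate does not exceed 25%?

2

Currently q = 3 of N = 6 are below the line (H = 0.500).
A headcount ratio of at most 25% allows at most ⌊0.25 × 6⌋ = 1 poor individuals.
So at least 3 − 1 = 2 must be lifted.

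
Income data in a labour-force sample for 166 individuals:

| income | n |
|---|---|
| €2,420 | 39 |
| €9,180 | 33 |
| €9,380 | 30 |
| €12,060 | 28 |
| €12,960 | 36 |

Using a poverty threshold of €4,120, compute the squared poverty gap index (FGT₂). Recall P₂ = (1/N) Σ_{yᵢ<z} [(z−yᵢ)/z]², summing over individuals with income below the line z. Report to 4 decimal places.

0.0400

Poor units: 39×€2,420 (q = 39 of N = 166).
Relative gaps: (4120−2420)/4120 = 0.4126 (×39).
Squared: 0.1703 (×39).
Sum = 6.639999; P₂ = 6.639999 / 166 = 0.0400.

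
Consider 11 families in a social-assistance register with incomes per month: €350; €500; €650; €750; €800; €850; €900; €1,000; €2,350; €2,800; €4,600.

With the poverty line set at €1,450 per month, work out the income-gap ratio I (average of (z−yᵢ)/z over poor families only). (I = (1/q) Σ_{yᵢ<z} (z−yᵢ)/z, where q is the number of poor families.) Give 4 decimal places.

Below the line: €350, €500, €650, €750, €800, €850, €900, €1,000 (q = 8 of N = 11).
Relative gaps: 0.7586, 0.6552, 0.5517, 0.4828, 0.4483, 0.4138, 0.3793, 0.3103; sum = 4.000000.
The income-gap ratio divides by q (the poor only): 4.000000 / 8 = 0.5000.

0.5000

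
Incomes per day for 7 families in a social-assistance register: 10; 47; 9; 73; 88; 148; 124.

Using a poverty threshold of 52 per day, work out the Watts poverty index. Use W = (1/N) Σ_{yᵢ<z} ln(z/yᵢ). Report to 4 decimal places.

Below z: 9, 10, 47 (q = 3 of N = 7).
Log gaps: ln(52/9) = 1.7540; ln(52/10) = 1.6487; ln(52/47) = 0.1011.
W = 3.503774 / 7 = 0.5005.

0.5005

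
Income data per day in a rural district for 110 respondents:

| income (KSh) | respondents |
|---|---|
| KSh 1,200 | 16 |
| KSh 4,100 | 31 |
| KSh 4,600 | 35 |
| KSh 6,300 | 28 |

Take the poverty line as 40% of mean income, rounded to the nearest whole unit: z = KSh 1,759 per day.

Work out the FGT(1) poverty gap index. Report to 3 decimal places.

0.046

Incomes under z: 16×KSh 1,200 (q = 16 of N = 110).
Gap ratios (z−y)/z: (1759−1200)/1759 = 0.3178 (×16).
Sum of shortfalls = 5.084707; P₁ averages over all N: 5.084707 / 110 = 0.046.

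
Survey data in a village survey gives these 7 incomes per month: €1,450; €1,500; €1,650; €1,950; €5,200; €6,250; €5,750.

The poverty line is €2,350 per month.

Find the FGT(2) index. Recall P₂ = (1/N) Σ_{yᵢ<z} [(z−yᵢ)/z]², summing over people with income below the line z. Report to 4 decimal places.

Poor units: €1,450, €1,500, €1,650, €1,950 (q = 4 of N = 7).
Shortfall ratios: (2350−1450)/2350 = 0.3830; (2350−1500)/2350 = 0.3617; (2350−1650)/2350 = 0.2979; (2350−1950)/2350 = 0.1702.
Squared: 0.1467; 0.1308; 0.0887; 0.0290.
Sum = 0.395201; P₂ = 0.395201 / 7 = 0.0565.

0.0565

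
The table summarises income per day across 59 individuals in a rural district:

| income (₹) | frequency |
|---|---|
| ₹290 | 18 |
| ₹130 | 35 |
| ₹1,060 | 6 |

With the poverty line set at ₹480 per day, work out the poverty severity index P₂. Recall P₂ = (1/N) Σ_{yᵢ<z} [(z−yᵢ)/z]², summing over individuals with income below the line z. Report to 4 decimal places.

Incomes under z: 35×₹130, 18×₹290 (q = 53 of N = 59).
Relative gaps: (480−130)/480 = 0.7292 (×35); (480−290)/480 = 0.3958 (×18).
Squared: 0.5317 (×35); 0.1567 (×18).
Sum = 21.429253; P₂ = 21.429253 / 59 = 0.3632.

0.3632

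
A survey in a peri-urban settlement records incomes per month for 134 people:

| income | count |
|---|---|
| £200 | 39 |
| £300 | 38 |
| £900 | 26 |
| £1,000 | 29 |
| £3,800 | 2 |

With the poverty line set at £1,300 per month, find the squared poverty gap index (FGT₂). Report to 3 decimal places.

0.406

Below z: 39×£200, 38×£300, 26×£900, 29×£1,000 (q = 132 of N = 134).
Relative gaps: (1300−200)/1300 = 0.8462 (×39); (1300−300)/1300 = 0.7692 (×38); (1300−900)/1300 = 0.3077 (×26); (1300−1000)/1300 = 0.2308 (×29).
Squared: 0.7160 (×39); 0.5917 (×38); 0.0947 (×26); 0.0533 (×29).
Sum = 54.414201; P₂ = 54.414201 / 134 = 0.406.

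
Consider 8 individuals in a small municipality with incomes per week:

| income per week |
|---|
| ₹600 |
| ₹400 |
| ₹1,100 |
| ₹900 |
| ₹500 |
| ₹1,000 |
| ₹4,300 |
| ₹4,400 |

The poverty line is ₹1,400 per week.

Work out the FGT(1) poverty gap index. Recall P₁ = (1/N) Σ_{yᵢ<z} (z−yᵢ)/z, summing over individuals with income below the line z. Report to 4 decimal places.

0.3482

Incomes under z: ₹400, ₹500, ₹600, ₹900, ₹1,000, ₹1,100 (q = 6 of N = 8).
Gap ratios (z−y)/z: (1400−400)/1400 = 0.7143; (1400−500)/1400 = 0.6429; (1400−600)/1400 = 0.5714; (1400−900)/1400 = 0.3571; (1400−1000)/1400 = 0.2857; (1400−1100)/1400 = 0.2143.
Sum of shortfalls = 2.785714; P₁ averages over all N: 2.785714 / 8 = 0.3482.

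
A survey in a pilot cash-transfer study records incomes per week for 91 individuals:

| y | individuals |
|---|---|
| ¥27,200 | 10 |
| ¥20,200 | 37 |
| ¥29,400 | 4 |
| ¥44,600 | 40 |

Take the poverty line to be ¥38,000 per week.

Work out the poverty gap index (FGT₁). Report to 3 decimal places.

0.232

Incomes under z: 37×¥20,200, 10×¥27,200, 4×¥29,400 (q = 51 of N = 91).
Shortfall ratios: (38000−20200)/38000 = 0.4684 (×37); (38000−27200)/38000 = 0.2842 (×10); (38000−29400)/38000 = 0.2263 (×4).
Σ = 21.078947. Dividing by the full population N = 91 gives P₁ = 0.232.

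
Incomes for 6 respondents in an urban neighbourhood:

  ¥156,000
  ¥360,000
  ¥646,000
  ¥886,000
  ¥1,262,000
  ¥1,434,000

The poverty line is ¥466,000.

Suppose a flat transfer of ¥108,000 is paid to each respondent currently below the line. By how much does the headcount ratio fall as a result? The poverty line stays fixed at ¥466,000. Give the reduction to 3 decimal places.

0.167

Before: below the line — ¥156,000, ¥360,000; headcount ratio = 0.33333.
After the ¥108,000 transfer: below the line — ¥264,000; headcount ratio = 0.16667.
Reduction = 0.33333 − 0.16667 = 0.167.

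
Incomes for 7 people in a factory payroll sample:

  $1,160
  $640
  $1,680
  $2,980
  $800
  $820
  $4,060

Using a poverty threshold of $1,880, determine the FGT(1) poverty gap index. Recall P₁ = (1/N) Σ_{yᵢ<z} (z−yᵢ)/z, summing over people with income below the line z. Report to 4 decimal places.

0.3267

Below the line: $640, $800, $820, $1,160, $1,680 (q = 5 of N = 7).
Gap ratios (z−y)/z: (1880−640)/1880 = 0.6596; (1880−800)/1880 = 0.5745; (1880−820)/1880 = 0.5638; (1880−1160)/1880 = 0.3830; (1880−1680)/1880 = 0.1064.
Σ = 2.287234. Dividing by the full population N = 7 gives P₁ = 0.3267.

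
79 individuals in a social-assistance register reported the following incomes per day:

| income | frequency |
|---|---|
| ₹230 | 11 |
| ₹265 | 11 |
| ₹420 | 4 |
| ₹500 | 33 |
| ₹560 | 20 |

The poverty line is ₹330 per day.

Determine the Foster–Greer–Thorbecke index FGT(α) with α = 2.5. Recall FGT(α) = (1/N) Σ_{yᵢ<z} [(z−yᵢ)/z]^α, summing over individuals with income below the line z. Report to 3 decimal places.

Poor units: 11×₹230, 11×₹265 (q = 22 of N = 79).
Normalized shortfalls: (330−230)/330 = 0.3030 (×11); (330−265)/330 = 0.1970 (×11).
Raised to α = 2.5: 0.05055 (×11); 0.01722 (×11).
Sum = 0.745447; FGT(2.5) = 0.745447 / 79 = 0.009.

0.009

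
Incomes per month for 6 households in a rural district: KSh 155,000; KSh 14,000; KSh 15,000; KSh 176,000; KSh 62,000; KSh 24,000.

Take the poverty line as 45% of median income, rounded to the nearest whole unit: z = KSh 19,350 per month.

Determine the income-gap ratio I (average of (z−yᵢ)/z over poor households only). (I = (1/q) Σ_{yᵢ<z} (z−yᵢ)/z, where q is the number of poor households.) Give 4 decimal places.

0.2506

Poor units: KSh 14,000, KSh 15,000 (q = 2 of N = 6).
Relative gaps: 0.2765, 0.2248; sum = 0.501292.
I averages over the q = 2 poor units only: 0.501292 / 2 = 0.2506.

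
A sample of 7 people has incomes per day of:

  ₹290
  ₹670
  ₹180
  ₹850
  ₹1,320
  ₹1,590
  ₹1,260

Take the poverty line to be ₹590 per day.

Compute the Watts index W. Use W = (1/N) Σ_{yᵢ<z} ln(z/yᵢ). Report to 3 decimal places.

Poor units: ₹180, ₹290 (q = 2 of N = 7).
Log gaps: ln(590/180) = 1.1872; ln(590/290) = 0.7102.
W = 1.897407 / 7 = 0.271.

0.271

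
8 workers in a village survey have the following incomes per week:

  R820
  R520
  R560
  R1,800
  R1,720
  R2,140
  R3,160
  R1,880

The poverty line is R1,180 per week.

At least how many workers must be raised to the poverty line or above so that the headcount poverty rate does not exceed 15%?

3 of the 8 workers are poor, so H = 3/8 = 0.375.
A headcount ratio of at most 15% allows at most ⌊0.15 × 8⌋ = 1 poor workers.
So at least 3 − 1 = 2 must be lifted.

2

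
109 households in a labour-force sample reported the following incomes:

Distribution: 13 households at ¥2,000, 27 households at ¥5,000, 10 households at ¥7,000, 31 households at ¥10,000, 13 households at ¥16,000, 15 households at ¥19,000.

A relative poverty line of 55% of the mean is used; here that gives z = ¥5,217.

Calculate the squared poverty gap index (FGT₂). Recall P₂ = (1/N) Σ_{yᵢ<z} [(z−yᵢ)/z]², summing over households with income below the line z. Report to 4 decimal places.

Below the line: 13×¥2,000, 27×¥5,000 (q = 40 of N = 109).
Normalized shortfalls: (5217−2000)/5217 = 0.6166 (×13); (5217−5000)/5217 = 0.0416 (×27).
Squared: 0.3802 (×13); 0.0017 (×27).
Sum = 4.989864; P₂ = 4.989864 / 109 = 0.0458.

0.0458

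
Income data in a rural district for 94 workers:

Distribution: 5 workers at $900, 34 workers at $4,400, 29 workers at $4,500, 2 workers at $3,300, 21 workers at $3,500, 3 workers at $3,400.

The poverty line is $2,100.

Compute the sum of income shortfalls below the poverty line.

Below the line: 5×$900 (q = 5 of N = 94).
Individual gaps: 5×(2100−900) = 6000.
Aggregate gap = $6,000.

$6,000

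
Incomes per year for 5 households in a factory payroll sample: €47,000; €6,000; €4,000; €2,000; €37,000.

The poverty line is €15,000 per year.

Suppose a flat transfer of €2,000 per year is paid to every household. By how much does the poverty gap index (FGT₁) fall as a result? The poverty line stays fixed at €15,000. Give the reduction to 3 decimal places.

0.080

Before: below the line — €2,000, €4,000, €6,000; poverty gap index (FGT₁) = 0.44000.
After the €2,000 transfer: below the line — €4,000, €6,000, €8,000; poverty gap index (FGT₁) = 0.36000.
Reduction = 0.44000 − 0.36000 = 0.080.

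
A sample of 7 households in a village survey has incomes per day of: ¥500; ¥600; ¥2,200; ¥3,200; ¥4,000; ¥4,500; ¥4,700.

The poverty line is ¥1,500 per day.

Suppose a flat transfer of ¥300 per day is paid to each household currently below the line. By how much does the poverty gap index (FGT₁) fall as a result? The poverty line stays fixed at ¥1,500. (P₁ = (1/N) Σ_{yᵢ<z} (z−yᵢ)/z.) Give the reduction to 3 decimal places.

0.057

Before: below the line — ¥500, ¥600; poverty gap index (FGT₁) = 0.18095.
After the ¥300 transfer: below the line — ¥800, ¥900; poverty gap index (FGT₁) = 0.12381.
Reduction = 0.18095 − 0.12381 = 0.057.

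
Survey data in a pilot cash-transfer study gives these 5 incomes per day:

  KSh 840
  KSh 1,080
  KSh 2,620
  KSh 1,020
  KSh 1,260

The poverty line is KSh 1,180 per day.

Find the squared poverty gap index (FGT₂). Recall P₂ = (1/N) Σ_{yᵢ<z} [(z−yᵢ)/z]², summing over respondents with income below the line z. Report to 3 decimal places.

0.022

Below z: KSh 840, KSh 1,020, KSh 1,080 (q = 3 of N = 5).
Normalized shortfalls: (1180−840)/1180 = 0.2881; (1180−1020)/1180 = 0.1356; (1180−1080)/1180 = 0.0847.
Squared: 0.0830; 0.0184; 0.0072.
Sum = 0.108589; P₂ = 0.108589 / 5 = 0.022.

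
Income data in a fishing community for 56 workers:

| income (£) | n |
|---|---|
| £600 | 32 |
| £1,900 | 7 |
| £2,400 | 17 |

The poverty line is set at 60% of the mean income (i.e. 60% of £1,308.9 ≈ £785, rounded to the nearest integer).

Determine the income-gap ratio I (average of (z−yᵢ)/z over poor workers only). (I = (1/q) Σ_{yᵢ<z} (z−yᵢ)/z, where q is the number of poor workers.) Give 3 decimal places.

Incomes under z: 32×£600 (q = 32 of N = 56).
Relative gaps: 0.2357 (×32); sum = 7.541401.
I averages over the q = 32 poor units only: 7.541401 / 32 = 0.236.

0.236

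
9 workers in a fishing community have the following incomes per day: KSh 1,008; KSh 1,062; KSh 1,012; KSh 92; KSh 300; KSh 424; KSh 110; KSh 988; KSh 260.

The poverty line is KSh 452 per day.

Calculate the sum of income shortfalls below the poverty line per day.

KSh 1,074

Incomes under z: KSh 92, KSh 110, KSh 260, KSh 300, KSh 424 (q = 5 of N = 9).
Individual gaps: 452−92 = 360; 452−110 = 342; 452−260 = 192; 452−300 = 152; 452−424 = 28.
Aggregate gap = KSh 1,074.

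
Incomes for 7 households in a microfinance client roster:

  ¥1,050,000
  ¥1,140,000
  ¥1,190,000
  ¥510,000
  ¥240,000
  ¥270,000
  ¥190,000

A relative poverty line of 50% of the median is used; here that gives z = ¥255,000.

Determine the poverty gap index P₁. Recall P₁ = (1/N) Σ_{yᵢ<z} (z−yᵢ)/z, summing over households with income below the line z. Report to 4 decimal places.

0.0448

Incomes under z: ¥190,000, ¥240,000 (q = 2 of N = 7).
Gap ratios (z−y)/z: (255000−190000)/255000 = 0.2549; (255000−240000)/255000 = 0.0588.
Σ = 0.313725. Dividing by the full population N = 7 gives P₁ = 0.0448.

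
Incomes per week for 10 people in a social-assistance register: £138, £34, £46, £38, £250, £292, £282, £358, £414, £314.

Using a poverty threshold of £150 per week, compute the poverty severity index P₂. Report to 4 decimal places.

0.1643

Below z: £34, £38, £46, £138 (q = 4 of N = 10).
Shortfall ratios: (150−34)/150 = 0.7733; (150−38)/150 = 0.7467; (150−46)/150 = 0.6933; (150−138)/150 = 0.0800.
Squared: 0.5980; 0.5575; 0.4807; 0.0064.
Sum = 1.642667; P₂ = 1.642667 / 10 = 0.1643.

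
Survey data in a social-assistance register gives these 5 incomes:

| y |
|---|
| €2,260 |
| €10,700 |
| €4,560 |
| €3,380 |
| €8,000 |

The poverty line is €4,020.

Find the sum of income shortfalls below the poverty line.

Below the line: €2,260, €3,380 (q = 2 of N = 5).
Individual gaps: 4020−2260 = 1760; 4020−3380 = 640.
Aggregate gap = €2,400.

€2,400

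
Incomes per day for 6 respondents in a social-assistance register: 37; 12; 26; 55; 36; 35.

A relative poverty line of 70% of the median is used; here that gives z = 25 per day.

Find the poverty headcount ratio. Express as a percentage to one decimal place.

1 of the 6 respondents have income below 25.
H = 1/6 = 16.7%.

16.7%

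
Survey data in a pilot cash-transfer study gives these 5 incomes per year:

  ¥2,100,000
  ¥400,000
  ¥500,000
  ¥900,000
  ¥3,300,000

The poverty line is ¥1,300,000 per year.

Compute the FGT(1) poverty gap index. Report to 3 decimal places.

0.323

Incomes under z: ¥400,000, ¥500,000, ¥900,000 (q = 3 of N = 5).
Shortfall ratios: (1300000−400000)/1300000 = 0.6923; (1300000−500000)/1300000 = 0.6154; (1300000−900000)/1300000 = 0.3077.
Sum of shortfalls = 1.615385; P₁ averages over all N: 1.615385 / 5 = 0.323.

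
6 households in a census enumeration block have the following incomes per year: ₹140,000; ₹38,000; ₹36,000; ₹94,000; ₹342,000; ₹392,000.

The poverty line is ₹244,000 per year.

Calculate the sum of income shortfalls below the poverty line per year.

₹668,000

Below the line: ₹36,000, ₹38,000, ₹94,000, ₹140,000 (q = 4 of N = 6).
Individual gaps: 244000−36000 = 208000; 244000−38000 = 206000; 244000−94000 = 150000; 244000−140000 = 104000.
Aggregate gap = ₹668,000.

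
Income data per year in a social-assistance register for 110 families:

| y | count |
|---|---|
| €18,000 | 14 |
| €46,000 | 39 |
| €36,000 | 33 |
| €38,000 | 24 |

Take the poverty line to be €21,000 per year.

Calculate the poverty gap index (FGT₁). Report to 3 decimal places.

0.018

Incomes under z: 14×€18,000 (q = 14 of N = 110).
Shortfall ratios: (21000−18000)/21000 = 0.1429 (×14).
Σ = 2.000000. Dividing by the full population N = 110 gives P₁ = 0.018.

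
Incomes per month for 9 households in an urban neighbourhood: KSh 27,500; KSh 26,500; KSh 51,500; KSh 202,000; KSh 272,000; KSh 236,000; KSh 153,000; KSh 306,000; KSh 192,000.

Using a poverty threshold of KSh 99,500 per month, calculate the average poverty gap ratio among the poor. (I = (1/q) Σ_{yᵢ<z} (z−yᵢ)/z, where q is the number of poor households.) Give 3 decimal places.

Poor units: KSh 26,500, KSh 27,500, KSh 51,500 (q = 3 of N = 9).
Shortfall ratios (z−y)/z: 0.7337, 0.7236, 0.4824; sum = 1.939698.
The income-gap ratio divides by q (the poor only): 1.939698 / 3 = 0.647.

0.647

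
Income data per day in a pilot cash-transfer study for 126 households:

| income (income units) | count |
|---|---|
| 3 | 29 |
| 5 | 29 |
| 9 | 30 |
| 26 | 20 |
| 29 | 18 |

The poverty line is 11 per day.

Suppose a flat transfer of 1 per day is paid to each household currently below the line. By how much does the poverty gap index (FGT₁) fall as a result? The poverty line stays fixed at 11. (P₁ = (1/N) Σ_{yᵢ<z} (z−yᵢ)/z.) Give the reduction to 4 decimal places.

0.0635

Before: below the line — 29×3, 29×5, 30×9; poverty gap index (FGT₁) = 0.336219.
After the 1 transfer: below the line — 29×4, 29×6, 30×10; poverty gap index (FGT₁) = 0.272727.
Reduction = 0.336219 − 0.272727 = 0.0635.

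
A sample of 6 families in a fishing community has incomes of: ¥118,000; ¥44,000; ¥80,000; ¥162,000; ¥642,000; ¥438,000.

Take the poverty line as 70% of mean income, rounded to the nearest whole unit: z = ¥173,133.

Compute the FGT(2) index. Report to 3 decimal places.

0.159

Poor units: ¥44,000, ¥80,000, ¥118,000, ¥162,000 (q = 4 of N = 6).
Relative gaps: (173133−44000)/173133 = 0.7459; (173133−80000)/173133 = 0.5379; (173133−118000)/173133 = 0.3184; (173133−162000)/173133 = 0.0643.
Squared: 0.5563; 0.2894; 0.1014; 0.0041.
Sum = 0.951214; P₂ = 0.951214 / 6 = 0.159.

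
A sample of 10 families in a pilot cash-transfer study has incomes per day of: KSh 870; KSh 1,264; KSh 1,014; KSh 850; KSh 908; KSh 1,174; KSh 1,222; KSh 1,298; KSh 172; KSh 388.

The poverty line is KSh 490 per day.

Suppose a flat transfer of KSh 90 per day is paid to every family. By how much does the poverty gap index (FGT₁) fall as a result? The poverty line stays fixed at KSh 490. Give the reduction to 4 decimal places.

Before: below the line — KSh 172, KSh 388; poverty gap index (FGT₁) = 0.085714.
After the KSh 90 transfer: below the line — KSh 262, KSh 478; poverty gap index (FGT₁) = 0.048980.
Reduction = 0.085714 − 0.048980 = 0.0367.

0.0367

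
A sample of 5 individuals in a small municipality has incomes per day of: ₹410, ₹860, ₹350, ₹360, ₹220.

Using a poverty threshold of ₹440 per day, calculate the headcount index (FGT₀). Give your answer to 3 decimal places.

0.800

4 of the 5 individuals have income below ₹440.
H = 4/5 = 0.800.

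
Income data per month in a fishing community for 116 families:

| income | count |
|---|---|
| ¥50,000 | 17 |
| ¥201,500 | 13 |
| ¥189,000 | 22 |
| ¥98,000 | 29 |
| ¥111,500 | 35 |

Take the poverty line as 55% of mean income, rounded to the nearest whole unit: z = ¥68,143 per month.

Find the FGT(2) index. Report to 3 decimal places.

0.010

Poor units: 17×¥50,000 (q = 17 of N = 116).
Relative gaps: (68143−50000)/68143 = 0.2662 (×17).
Squared: 0.0709 (×17).
Sum = 1.205104; P₂ = 1.205104 / 116 = 0.010.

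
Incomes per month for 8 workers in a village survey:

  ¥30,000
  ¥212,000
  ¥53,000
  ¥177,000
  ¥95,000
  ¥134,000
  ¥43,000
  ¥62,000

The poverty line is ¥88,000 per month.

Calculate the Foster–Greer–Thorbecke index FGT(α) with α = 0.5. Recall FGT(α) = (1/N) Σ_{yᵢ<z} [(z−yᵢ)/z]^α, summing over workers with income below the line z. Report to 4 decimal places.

0.3376

Poor units: ¥30,000, ¥43,000, ¥53,000, ¥62,000 (q = 4 of N = 8).
Shortfall ratios: (88000−30000)/88000 = 0.6591; (88000−43000)/88000 = 0.5114; (88000−53000)/88000 = 0.3977; (88000−62000)/88000 = 0.2955.
Raised to α = 0.5: 0.81184; 0.71510; 0.63066; 0.54356.
Sum = 2.701155; FGT(0.5) = 2.701155 / 8 = 0.3376.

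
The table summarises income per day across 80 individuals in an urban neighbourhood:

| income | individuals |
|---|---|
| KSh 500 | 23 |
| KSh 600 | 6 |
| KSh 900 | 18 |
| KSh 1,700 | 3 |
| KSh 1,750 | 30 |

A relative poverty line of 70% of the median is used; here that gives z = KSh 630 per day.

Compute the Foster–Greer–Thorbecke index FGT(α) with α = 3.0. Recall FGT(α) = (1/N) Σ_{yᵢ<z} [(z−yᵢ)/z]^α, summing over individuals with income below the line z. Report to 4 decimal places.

0.0025

Poor units: 23×KSh 500, 6×KSh 600 (q = 29 of N = 80).
Gap ratios (z−y)/z: (630−500)/630 = 0.2063 (×23); (630−600)/630 = 0.0476 (×6).
Raised to α = 3.0: 0.00879 (×23); 0.00011 (×6).
Sum = 0.202734; FGT(3.0) = 0.202734 / 80 = 0.0025.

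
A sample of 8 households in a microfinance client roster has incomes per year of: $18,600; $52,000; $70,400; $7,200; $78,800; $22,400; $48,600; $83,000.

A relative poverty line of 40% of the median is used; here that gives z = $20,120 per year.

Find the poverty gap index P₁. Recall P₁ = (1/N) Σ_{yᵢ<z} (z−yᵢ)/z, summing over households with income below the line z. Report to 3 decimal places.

0.090

Below z: $7,200, $18,600 (q = 2 of N = 8).
Normalized shortfalls: (20120−7200)/20120 = 0.6421; (20120−18600)/20120 = 0.0755.
Σ = 0.717694. Dividing by the full population N = 8 gives P₁ = 0.090.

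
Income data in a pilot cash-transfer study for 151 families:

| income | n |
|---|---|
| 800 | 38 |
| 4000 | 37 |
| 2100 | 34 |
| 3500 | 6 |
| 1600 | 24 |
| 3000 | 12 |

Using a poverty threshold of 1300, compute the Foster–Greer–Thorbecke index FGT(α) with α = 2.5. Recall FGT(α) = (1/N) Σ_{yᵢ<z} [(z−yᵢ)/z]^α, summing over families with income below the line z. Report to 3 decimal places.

0.023

Poor units: 38×800 (q = 38 of N = 151).
Gap ratios (z−y)/z: (1300−800)/1300 = 0.3846 (×38).
Raised to α = 2.5: 0.09174 (×38).
Sum = 3.486183; FGT(2.5) = 3.486183 / 151 = 0.023.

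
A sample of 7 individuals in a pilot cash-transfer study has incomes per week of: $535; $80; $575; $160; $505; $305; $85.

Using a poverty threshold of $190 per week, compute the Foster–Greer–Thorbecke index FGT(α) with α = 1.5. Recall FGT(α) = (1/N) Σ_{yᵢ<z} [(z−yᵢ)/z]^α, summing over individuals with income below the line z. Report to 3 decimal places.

Poor units: $80, $85, $160 (q = 3 of N = 7).
Relative gaps: (190−80)/190 = 0.5789; (190−85)/190 = 0.5526; (190−160)/190 = 0.1579.
Raised to α = 1.5: 0.44051; 0.41082; 0.06274.
Sum = 0.914076; FGT(1.5) = 0.914076 / 7 = 0.131.

0.131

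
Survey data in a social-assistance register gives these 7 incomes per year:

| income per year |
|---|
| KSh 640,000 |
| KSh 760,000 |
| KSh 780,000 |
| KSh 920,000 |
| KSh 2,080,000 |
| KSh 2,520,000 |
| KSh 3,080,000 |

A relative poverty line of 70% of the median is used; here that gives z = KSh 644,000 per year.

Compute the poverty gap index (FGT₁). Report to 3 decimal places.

0.001

Poor units: KSh 640,000 (q = 1 of N = 7).
Relative gaps: (644000−640000)/644000 = 0.0062.
Sum of shortfalls = 0.006211; P₁ averages over all N: 0.006211 / 7 = 0.001.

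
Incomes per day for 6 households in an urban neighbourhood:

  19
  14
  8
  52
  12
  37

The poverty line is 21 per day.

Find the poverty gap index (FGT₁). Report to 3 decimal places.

0.246

Below the line: 8, 12, 14, 19 (q = 4 of N = 6).
Gap ratios (z−y)/z: (21−8)/21 = 0.6190; (21−12)/21 = 0.4286; (21−14)/21 = 0.3333; (21−19)/21 = 0.0952.
Σ = 1.476190. Dividing by the full population N = 6 gives P₁ = 0.246.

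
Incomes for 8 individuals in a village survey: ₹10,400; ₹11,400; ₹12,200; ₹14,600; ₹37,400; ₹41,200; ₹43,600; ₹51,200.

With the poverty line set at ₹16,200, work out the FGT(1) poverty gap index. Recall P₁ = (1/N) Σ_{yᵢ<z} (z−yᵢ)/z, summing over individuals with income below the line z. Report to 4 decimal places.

0.1250

Poor units: ₹10,400, ₹11,400, ₹12,200, ₹14,600 (q = 4 of N = 8).
Relative gaps: (16200−10400)/16200 = 0.3580; (16200−11400)/16200 = 0.2963; (16200−12200)/16200 = 0.2469; (16200−14600)/16200 = 0.0988.
Σ = 1.000000. Dividing by the full population N = 8 gives P₁ = 0.1250.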